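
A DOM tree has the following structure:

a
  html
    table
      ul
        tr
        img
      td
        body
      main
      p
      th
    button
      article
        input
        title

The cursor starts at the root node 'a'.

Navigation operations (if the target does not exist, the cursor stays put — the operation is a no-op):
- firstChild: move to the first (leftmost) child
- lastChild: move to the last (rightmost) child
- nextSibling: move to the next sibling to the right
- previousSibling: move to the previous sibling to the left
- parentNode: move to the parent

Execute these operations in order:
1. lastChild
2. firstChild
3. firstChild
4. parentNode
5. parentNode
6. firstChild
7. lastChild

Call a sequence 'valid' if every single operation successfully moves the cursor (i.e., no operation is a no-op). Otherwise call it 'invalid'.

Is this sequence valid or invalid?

Answer: valid

Derivation:
After 1 (lastChild): html
After 2 (firstChild): table
After 3 (firstChild): ul
After 4 (parentNode): table
After 5 (parentNode): html
After 6 (firstChild): table
After 7 (lastChild): th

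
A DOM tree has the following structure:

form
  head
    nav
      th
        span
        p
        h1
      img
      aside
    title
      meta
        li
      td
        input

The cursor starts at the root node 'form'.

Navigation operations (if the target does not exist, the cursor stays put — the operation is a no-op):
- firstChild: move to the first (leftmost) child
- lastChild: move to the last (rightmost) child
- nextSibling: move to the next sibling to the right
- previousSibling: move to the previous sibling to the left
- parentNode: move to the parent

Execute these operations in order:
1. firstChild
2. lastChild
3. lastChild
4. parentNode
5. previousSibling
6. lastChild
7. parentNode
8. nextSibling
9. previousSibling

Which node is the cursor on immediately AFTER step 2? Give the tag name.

After 1 (firstChild): head
After 2 (lastChild): title

Answer: title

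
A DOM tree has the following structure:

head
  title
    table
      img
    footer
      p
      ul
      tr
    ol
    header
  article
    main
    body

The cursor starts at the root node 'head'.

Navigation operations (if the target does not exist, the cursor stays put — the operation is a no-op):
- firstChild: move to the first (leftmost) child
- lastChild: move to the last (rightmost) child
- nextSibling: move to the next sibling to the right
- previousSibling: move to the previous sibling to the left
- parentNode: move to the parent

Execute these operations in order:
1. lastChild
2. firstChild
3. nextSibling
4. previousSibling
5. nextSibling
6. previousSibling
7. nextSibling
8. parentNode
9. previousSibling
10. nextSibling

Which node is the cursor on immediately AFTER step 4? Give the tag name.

Answer: main

Derivation:
After 1 (lastChild): article
After 2 (firstChild): main
After 3 (nextSibling): body
After 4 (previousSibling): main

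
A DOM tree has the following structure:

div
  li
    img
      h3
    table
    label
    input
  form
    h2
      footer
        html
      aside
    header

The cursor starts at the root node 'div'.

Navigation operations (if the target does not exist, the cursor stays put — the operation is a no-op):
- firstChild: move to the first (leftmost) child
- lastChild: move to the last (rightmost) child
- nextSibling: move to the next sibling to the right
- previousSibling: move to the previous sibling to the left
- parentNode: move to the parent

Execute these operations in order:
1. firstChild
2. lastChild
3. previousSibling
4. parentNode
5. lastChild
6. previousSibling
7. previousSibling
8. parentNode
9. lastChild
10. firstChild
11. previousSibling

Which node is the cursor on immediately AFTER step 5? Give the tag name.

After 1 (firstChild): li
After 2 (lastChild): input
After 3 (previousSibling): label
After 4 (parentNode): li
After 5 (lastChild): input

Answer: input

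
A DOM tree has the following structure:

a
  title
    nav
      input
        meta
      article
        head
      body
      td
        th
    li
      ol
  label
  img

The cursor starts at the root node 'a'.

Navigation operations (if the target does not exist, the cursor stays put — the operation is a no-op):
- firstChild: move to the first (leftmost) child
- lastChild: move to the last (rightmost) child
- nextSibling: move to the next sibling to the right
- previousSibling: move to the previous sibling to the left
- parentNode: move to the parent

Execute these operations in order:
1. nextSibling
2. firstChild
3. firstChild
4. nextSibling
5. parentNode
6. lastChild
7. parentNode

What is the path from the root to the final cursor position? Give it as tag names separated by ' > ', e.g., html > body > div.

Answer: a > title

Derivation:
After 1 (nextSibling): a (no-op, stayed)
After 2 (firstChild): title
After 3 (firstChild): nav
After 4 (nextSibling): li
After 5 (parentNode): title
After 6 (lastChild): li
After 7 (parentNode): title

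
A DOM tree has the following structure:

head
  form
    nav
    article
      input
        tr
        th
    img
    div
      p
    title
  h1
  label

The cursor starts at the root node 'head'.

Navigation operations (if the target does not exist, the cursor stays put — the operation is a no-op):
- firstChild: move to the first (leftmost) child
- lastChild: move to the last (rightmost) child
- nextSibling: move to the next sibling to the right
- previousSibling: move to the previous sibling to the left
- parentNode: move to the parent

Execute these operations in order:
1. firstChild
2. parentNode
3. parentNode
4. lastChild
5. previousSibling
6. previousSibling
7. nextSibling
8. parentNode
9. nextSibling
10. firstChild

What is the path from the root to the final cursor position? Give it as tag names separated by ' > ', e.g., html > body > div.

Answer: head > form

Derivation:
After 1 (firstChild): form
After 2 (parentNode): head
After 3 (parentNode): head (no-op, stayed)
After 4 (lastChild): label
After 5 (previousSibling): h1
After 6 (previousSibling): form
After 7 (nextSibling): h1
After 8 (parentNode): head
After 9 (nextSibling): head (no-op, stayed)
After 10 (firstChild): form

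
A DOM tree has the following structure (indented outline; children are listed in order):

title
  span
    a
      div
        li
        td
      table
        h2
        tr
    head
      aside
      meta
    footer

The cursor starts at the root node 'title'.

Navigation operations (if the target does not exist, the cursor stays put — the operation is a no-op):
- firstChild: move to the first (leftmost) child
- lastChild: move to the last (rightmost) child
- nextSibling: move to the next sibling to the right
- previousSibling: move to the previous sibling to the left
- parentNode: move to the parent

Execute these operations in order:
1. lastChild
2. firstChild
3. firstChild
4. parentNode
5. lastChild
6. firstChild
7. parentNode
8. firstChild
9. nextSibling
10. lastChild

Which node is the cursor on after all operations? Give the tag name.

After 1 (lastChild): span
After 2 (firstChild): a
After 3 (firstChild): div
After 4 (parentNode): a
After 5 (lastChild): table
After 6 (firstChild): h2
After 7 (parentNode): table
After 8 (firstChild): h2
After 9 (nextSibling): tr
After 10 (lastChild): tr (no-op, stayed)

Answer: tr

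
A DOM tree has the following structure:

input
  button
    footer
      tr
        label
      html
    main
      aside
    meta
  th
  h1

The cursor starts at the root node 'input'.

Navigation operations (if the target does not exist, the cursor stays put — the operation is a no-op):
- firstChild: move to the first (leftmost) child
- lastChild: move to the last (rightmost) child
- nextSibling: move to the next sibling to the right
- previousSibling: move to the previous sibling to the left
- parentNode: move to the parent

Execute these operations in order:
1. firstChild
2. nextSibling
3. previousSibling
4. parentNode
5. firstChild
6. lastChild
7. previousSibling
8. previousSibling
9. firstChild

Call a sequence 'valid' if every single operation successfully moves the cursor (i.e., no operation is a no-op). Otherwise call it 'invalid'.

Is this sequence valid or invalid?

After 1 (firstChild): button
After 2 (nextSibling): th
After 3 (previousSibling): button
After 4 (parentNode): input
After 5 (firstChild): button
After 6 (lastChild): meta
After 7 (previousSibling): main
After 8 (previousSibling): footer
After 9 (firstChild): tr

Answer: valid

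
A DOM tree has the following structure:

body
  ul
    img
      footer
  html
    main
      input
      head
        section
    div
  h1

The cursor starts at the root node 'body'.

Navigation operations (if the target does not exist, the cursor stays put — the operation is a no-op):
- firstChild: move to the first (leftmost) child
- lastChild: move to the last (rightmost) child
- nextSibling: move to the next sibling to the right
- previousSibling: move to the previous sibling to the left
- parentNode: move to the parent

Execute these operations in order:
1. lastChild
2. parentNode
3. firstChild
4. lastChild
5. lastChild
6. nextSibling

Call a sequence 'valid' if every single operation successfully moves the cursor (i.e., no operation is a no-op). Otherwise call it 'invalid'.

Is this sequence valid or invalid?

Answer: invalid

Derivation:
After 1 (lastChild): h1
After 2 (parentNode): body
After 3 (firstChild): ul
After 4 (lastChild): img
After 5 (lastChild): footer
After 6 (nextSibling): footer (no-op, stayed)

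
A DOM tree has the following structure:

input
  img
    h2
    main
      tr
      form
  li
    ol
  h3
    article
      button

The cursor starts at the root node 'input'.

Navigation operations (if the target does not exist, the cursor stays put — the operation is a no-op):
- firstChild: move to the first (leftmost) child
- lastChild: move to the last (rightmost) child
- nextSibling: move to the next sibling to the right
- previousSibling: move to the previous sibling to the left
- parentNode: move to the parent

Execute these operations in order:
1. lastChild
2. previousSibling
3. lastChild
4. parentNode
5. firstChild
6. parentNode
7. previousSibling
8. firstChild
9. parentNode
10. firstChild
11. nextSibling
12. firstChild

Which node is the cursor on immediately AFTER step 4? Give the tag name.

After 1 (lastChild): h3
After 2 (previousSibling): li
After 3 (lastChild): ol
After 4 (parentNode): li

Answer: li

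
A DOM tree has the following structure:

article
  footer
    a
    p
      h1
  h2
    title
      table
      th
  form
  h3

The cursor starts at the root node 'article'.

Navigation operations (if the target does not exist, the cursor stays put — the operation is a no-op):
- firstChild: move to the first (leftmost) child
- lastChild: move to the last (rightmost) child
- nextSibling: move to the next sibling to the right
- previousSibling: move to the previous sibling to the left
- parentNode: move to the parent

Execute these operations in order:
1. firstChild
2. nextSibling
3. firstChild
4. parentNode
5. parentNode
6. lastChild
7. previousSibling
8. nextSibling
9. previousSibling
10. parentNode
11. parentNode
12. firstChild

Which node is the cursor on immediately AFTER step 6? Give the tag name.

After 1 (firstChild): footer
After 2 (nextSibling): h2
After 3 (firstChild): title
After 4 (parentNode): h2
After 5 (parentNode): article
After 6 (lastChild): h3

Answer: h3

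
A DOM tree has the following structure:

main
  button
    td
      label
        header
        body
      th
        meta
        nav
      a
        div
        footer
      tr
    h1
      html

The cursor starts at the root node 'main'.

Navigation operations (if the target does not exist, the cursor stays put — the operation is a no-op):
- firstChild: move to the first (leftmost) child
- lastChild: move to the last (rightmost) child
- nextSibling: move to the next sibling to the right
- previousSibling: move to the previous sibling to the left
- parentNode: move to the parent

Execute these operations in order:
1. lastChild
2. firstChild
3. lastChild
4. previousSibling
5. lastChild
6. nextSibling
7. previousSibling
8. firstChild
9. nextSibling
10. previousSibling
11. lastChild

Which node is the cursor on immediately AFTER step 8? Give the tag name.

After 1 (lastChild): button
After 2 (firstChild): td
After 3 (lastChild): tr
After 4 (previousSibling): a
After 5 (lastChild): footer
After 6 (nextSibling): footer (no-op, stayed)
After 7 (previousSibling): div
After 8 (firstChild): div (no-op, stayed)

Answer: div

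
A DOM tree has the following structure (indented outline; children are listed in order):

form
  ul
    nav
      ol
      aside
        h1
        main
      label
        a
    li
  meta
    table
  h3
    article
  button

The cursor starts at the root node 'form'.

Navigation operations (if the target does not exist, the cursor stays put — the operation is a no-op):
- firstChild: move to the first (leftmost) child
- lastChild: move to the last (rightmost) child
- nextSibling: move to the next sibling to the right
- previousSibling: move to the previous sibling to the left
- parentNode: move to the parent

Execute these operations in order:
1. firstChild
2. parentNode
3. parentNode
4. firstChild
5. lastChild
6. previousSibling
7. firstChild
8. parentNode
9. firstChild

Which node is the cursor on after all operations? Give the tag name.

After 1 (firstChild): ul
After 2 (parentNode): form
After 3 (parentNode): form (no-op, stayed)
After 4 (firstChild): ul
After 5 (lastChild): li
After 6 (previousSibling): nav
After 7 (firstChild): ol
After 8 (parentNode): nav
After 9 (firstChild): ol

Answer: ol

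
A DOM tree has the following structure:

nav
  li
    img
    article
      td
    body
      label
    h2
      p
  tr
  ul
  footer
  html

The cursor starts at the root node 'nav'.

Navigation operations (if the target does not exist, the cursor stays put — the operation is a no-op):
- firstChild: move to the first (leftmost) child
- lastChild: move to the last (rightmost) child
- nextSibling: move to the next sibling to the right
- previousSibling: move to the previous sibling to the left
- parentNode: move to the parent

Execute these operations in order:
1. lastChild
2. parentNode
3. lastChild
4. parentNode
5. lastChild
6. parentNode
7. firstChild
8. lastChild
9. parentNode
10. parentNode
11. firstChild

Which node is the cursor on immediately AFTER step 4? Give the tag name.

After 1 (lastChild): html
After 2 (parentNode): nav
After 3 (lastChild): html
After 4 (parentNode): nav

Answer: nav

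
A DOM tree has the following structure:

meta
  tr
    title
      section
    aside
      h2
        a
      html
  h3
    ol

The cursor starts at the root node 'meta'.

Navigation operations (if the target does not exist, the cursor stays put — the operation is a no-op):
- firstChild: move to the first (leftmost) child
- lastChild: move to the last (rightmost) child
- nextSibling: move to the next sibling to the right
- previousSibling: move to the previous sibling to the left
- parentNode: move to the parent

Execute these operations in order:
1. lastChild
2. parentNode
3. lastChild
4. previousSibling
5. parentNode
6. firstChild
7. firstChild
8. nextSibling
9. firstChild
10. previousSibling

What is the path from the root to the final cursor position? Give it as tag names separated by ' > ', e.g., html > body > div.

Answer: meta > tr > aside > h2

Derivation:
After 1 (lastChild): h3
After 2 (parentNode): meta
After 3 (lastChild): h3
After 4 (previousSibling): tr
After 5 (parentNode): meta
After 6 (firstChild): tr
After 7 (firstChild): title
After 8 (nextSibling): aside
After 9 (firstChild): h2
After 10 (previousSibling): h2 (no-op, stayed)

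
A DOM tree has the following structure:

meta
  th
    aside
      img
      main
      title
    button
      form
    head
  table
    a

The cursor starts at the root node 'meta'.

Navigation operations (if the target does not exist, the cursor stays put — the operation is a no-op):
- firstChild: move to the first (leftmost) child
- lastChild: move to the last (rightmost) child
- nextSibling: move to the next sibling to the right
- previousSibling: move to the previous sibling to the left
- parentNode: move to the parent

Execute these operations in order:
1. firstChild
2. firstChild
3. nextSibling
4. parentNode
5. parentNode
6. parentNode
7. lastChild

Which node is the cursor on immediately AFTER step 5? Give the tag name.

Answer: meta

Derivation:
After 1 (firstChild): th
After 2 (firstChild): aside
After 3 (nextSibling): button
After 4 (parentNode): th
After 5 (parentNode): meta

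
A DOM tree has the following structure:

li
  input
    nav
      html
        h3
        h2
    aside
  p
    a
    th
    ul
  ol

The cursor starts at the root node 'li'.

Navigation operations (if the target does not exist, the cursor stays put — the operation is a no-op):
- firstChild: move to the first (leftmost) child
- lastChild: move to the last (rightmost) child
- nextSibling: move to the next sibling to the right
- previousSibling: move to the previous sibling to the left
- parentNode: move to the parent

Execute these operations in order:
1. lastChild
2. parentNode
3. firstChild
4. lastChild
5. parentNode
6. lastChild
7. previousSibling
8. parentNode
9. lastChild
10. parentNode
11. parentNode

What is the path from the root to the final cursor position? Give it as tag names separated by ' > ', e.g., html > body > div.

Answer: li

Derivation:
After 1 (lastChild): ol
After 2 (parentNode): li
After 3 (firstChild): input
After 4 (lastChild): aside
After 5 (parentNode): input
After 6 (lastChild): aside
After 7 (previousSibling): nav
After 8 (parentNode): input
After 9 (lastChild): aside
After 10 (parentNode): input
After 11 (parentNode): li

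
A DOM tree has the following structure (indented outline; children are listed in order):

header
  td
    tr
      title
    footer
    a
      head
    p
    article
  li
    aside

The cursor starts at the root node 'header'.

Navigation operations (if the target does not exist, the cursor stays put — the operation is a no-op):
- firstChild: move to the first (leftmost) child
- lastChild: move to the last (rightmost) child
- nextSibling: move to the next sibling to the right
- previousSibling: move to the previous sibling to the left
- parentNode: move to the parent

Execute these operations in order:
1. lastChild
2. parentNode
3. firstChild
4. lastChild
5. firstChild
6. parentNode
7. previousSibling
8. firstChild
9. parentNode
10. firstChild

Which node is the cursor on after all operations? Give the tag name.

After 1 (lastChild): li
After 2 (parentNode): header
After 3 (firstChild): td
After 4 (lastChild): article
After 5 (firstChild): article (no-op, stayed)
After 6 (parentNode): td
After 7 (previousSibling): td (no-op, stayed)
After 8 (firstChild): tr
After 9 (parentNode): td
After 10 (firstChild): tr

Answer: tr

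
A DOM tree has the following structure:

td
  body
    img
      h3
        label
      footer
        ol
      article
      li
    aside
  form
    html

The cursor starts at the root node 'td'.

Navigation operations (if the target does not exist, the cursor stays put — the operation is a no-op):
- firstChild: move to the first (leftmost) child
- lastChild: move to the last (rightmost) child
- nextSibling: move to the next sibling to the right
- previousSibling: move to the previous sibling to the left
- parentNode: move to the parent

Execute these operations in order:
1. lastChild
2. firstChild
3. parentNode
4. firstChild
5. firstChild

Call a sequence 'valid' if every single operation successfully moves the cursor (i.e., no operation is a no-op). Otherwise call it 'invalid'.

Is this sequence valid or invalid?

Answer: invalid

Derivation:
After 1 (lastChild): form
After 2 (firstChild): html
After 3 (parentNode): form
After 4 (firstChild): html
After 5 (firstChild): html (no-op, stayed)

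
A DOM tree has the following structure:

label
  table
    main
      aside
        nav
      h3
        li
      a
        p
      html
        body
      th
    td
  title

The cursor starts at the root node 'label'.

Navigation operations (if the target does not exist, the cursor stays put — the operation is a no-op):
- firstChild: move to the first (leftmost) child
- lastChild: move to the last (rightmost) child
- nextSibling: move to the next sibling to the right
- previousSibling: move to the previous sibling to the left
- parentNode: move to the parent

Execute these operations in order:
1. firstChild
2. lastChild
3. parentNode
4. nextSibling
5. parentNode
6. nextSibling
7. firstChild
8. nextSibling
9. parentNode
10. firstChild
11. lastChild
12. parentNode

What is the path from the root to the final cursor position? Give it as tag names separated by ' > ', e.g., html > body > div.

After 1 (firstChild): table
After 2 (lastChild): td
After 3 (parentNode): table
After 4 (nextSibling): title
After 5 (parentNode): label
After 6 (nextSibling): label (no-op, stayed)
After 7 (firstChild): table
After 8 (nextSibling): title
After 9 (parentNode): label
After 10 (firstChild): table
After 11 (lastChild): td
After 12 (parentNode): table

Answer: label > table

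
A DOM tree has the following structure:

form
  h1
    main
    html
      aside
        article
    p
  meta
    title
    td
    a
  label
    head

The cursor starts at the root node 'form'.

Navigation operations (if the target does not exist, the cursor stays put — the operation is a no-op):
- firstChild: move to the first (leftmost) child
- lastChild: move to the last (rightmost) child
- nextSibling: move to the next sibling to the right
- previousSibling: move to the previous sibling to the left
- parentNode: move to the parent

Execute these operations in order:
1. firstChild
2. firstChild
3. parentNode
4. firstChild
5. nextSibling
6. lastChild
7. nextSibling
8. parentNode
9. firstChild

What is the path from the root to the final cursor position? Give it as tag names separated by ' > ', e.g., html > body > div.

Answer: form > h1 > html > aside

Derivation:
After 1 (firstChild): h1
After 2 (firstChild): main
After 3 (parentNode): h1
After 4 (firstChild): main
After 5 (nextSibling): html
After 6 (lastChild): aside
After 7 (nextSibling): aside (no-op, stayed)
After 8 (parentNode): html
After 9 (firstChild): aside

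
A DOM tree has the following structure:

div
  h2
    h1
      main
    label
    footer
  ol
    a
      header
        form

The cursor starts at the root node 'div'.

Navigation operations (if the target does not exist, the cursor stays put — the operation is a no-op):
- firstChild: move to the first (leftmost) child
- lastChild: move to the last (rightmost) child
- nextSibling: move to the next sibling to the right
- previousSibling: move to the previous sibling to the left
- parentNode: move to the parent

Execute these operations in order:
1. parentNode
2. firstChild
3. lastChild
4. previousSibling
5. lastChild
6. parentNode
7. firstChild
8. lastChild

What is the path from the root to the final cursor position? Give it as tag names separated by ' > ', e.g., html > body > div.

Answer: div > h2 > h1 > main

Derivation:
After 1 (parentNode): div (no-op, stayed)
After 2 (firstChild): h2
After 3 (lastChild): footer
After 4 (previousSibling): label
After 5 (lastChild): label (no-op, stayed)
After 6 (parentNode): h2
After 7 (firstChild): h1
After 8 (lastChild): main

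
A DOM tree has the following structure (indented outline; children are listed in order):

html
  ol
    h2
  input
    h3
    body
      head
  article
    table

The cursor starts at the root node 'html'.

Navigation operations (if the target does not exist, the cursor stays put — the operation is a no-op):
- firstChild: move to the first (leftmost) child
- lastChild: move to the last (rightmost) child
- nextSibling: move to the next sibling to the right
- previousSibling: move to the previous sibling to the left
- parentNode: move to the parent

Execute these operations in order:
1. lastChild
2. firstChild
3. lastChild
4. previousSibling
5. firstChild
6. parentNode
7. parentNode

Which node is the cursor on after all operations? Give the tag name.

After 1 (lastChild): article
After 2 (firstChild): table
After 3 (lastChild): table (no-op, stayed)
After 4 (previousSibling): table (no-op, stayed)
After 5 (firstChild): table (no-op, stayed)
After 6 (parentNode): article
After 7 (parentNode): html

Answer: html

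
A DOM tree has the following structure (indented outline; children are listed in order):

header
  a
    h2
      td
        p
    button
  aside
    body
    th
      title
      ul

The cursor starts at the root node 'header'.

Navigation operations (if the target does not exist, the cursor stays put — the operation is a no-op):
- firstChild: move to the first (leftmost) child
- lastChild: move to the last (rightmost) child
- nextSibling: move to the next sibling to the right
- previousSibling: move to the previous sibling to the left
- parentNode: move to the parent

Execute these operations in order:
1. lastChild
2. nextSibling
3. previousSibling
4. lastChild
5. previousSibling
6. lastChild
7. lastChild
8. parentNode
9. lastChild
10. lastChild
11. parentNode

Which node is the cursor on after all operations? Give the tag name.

After 1 (lastChild): aside
After 2 (nextSibling): aside (no-op, stayed)
After 3 (previousSibling): a
After 4 (lastChild): button
After 5 (previousSibling): h2
After 6 (lastChild): td
After 7 (lastChild): p
After 8 (parentNode): td
After 9 (lastChild): p
After 10 (lastChild): p (no-op, stayed)
After 11 (parentNode): td

Answer: td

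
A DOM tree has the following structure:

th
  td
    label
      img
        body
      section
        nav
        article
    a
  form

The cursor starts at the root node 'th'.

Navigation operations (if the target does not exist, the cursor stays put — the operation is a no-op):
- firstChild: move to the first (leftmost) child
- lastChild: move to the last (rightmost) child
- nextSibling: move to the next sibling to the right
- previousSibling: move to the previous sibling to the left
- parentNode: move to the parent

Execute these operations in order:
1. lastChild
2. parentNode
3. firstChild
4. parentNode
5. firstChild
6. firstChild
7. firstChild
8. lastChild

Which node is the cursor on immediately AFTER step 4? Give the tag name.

After 1 (lastChild): form
After 2 (parentNode): th
After 3 (firstChild): td
After 4 (parentNode): th

Answer: th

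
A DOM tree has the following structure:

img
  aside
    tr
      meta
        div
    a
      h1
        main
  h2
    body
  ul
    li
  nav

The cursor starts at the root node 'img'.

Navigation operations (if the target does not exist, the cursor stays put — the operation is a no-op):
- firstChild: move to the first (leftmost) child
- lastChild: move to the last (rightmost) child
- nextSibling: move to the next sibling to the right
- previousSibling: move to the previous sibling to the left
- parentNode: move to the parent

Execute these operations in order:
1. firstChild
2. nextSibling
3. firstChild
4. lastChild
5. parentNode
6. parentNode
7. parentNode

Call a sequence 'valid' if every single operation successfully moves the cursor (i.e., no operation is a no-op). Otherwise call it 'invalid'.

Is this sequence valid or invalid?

After 1 (firstChild): aside
After 2 (nextSibling): h2
After 3 (firstChild): body
After 4 (lastChild): body (no-op, stayed)
After 5 (parentNode): h2
After 6 (parentNode): img
After 7 (parentNode): img (no-op, stayed)

Answer: invalid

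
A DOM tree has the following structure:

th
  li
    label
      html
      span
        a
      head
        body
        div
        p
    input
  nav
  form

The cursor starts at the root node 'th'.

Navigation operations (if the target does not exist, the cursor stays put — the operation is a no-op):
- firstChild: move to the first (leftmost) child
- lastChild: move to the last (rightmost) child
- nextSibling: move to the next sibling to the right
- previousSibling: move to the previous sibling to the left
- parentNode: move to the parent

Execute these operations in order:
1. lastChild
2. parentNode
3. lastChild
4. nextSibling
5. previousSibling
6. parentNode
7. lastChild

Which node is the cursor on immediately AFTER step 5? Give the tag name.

After 1 (lastChild): form
After 2 (parentNode): th
After 3 (lastChild): form
After 4 (nextSibling): form (no-op, stayed)
After 5 (previousSibling): nav

Answer: nav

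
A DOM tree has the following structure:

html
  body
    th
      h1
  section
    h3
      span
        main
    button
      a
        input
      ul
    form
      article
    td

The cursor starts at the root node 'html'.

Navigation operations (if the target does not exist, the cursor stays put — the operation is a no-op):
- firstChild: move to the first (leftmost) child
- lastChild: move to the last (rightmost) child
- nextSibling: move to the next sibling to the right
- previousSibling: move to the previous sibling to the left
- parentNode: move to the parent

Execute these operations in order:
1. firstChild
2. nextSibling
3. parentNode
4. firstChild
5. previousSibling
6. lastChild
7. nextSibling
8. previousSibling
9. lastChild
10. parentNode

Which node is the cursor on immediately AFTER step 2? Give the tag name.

Answer: section

Derivation:
After 1 (firstChild): body
After 2 (nextSibling): section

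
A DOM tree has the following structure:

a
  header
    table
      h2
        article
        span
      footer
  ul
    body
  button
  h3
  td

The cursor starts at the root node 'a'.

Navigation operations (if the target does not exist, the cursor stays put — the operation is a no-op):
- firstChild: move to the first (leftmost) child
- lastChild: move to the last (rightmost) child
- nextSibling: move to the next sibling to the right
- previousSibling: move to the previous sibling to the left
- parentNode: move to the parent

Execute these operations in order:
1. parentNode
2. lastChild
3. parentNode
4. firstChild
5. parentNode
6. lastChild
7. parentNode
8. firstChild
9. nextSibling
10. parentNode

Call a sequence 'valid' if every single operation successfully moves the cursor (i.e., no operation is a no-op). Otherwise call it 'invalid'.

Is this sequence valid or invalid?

After 1 (parentNode): a (no-op, stayed)
After 2 (lastChild): td
After 3 (parentNode): a
After 4 (firstChild): header
After 5 (parentNode): a
After 6 (lastChild): td
After 7 (parentNode): a
After 8 (firstChild): header
After 9 (nextSibling): ul
After 10 (parentNode): a

Answer: invalid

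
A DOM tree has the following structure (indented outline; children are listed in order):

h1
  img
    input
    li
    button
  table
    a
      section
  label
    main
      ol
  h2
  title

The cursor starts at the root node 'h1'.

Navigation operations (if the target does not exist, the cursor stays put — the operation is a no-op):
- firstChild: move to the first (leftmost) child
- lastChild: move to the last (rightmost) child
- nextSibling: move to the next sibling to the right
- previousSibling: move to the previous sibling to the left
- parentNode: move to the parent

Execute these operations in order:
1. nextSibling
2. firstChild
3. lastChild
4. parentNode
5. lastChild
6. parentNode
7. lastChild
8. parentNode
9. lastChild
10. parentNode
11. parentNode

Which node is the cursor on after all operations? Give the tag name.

Answer: h1

Derivation:
After 1 (nextSibling): h1 (no-op, stayed)
After 2 (firstChild): img
After 3 (lastChild): button
After 4 (parentNode): img
After 5 (lastChild): button
After 6 (parentNode): img
After 7 (lastChild): button
After 8 (parentNode): img
After 9 (lastChild): button
After 10 (parentNode): img
After 11 (parentNode): h1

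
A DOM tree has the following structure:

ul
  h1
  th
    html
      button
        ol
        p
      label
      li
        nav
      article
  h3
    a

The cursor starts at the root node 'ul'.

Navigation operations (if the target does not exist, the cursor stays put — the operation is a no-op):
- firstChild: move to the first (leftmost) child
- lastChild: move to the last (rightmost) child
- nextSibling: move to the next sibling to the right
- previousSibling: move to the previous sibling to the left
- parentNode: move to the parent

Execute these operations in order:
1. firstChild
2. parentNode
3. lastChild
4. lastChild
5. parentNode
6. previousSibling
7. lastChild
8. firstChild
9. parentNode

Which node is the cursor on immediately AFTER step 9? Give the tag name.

Answer: html

Derivation:
After 1 (firstChild): h1
After 2 (parentNode): ul
After 3 (lastChild): h3
After 4 (lastChild): a
After 5 (parentNode): h3
After 6 (previousSibling): th
After 7 (lastChild): html
After 8 (firstChild): button
After 9 (parentNode): html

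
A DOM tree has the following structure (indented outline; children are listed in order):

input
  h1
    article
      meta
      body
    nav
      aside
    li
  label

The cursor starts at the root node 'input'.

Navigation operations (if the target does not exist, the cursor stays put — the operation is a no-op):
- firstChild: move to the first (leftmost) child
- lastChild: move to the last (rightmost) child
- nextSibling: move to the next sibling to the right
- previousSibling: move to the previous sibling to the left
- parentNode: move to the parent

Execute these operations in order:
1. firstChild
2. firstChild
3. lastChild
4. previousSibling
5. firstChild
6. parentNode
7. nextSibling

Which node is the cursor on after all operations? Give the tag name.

Answer: nav

Derivation:
After 1 (firstChild): h1
After 2 (firstChild): article
After 3 (lastChild): body
After 4 (previousSibling): meta
After 5 (firstChild): meta (no-op, stayed)
After 6 (parentNode): article
After 7 (nextSibling): nav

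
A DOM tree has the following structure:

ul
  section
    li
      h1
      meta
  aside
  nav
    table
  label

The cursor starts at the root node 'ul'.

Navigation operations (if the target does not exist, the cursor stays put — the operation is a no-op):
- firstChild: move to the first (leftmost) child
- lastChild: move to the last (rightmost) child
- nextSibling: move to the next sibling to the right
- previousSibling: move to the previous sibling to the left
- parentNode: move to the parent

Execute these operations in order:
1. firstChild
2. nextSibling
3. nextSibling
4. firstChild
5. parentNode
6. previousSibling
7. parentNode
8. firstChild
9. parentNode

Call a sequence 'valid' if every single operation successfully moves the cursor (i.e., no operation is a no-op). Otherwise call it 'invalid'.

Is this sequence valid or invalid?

Answer: valid

Derivation:
After 1 (firstChild): section
After 2 (nextSibling): aside
After 3 (nextSibling): nav
After 4 (firstChild): table
After 5 (parentNode): nav
After 6 (previousSibling): aside
After 7 (parentNode): ul
After 8 (firstChild): section
After 9 (parentNode): ul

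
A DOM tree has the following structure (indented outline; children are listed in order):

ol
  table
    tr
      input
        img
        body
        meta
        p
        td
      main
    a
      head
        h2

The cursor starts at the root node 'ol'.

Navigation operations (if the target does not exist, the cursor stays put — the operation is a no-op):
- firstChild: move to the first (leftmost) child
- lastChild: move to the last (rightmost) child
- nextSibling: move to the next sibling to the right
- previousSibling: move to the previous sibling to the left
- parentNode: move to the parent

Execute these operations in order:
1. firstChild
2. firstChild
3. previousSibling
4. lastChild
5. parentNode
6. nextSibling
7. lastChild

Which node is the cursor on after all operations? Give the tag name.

After 1 (firstChild): table
After 2 (firstChild): tr
After 3 (previousSibling): tr (no-op, stayed)
After 4 (lastChild): main
After 5 (parentNode): tr
After 6 (nextSibling): a
After 7 (lastChild): head

Answer: head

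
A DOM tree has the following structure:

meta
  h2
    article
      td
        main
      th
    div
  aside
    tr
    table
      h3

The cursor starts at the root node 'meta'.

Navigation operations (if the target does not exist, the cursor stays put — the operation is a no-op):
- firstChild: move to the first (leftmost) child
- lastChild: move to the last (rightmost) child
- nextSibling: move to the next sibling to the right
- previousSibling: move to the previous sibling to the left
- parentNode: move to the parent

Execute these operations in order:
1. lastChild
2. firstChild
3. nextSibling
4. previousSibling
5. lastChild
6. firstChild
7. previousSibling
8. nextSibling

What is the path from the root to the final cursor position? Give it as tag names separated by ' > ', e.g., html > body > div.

After 1 (lastChild): aside
After 2 (firstChild): tr
After 3 (nextSibling): table
After 4 (previousSibling): tr
After 5 (lastChild): tr (no-op, stayed)
After 6 (firstChild): tr (no-op, stayed)
After 7 (previousSibling): tr (no-op, stayed)
After 8 (nextSibling): table

Answer: meta > aside > table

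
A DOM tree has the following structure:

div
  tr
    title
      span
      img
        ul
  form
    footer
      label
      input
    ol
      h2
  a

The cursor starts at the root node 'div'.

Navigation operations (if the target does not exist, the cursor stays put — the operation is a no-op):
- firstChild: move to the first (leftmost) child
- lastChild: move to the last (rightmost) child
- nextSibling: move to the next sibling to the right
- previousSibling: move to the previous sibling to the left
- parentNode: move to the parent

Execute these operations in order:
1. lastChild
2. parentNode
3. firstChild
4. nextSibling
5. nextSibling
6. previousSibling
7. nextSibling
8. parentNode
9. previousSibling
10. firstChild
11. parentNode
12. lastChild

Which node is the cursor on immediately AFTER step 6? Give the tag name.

After 1 (lastChild): a
After 2 (parentNode): div
After 3 (firstChild): tr
After 4 (nextSibling): form
After 5 (nextSibling): a
After 6 (previousSibling): form

Answer: form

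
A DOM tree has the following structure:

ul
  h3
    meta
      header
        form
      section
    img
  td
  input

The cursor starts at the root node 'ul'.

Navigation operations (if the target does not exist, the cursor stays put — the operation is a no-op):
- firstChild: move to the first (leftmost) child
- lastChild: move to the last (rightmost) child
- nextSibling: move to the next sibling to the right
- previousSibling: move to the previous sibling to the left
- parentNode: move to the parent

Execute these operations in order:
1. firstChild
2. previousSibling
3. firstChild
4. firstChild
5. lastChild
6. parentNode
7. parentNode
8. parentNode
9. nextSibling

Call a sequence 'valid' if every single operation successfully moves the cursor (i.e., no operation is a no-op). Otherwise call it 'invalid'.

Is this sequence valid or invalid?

Answer: invalid

Derivation:
After 1 (firstChild): h3
After 2 (previousSibling): h3 (no-op, stayed)
After 3 (firstChild): meta
After 4 (firstChild): header
After 5 (lastChild): form
After 6 (parentNode): header
After 7 (parentNode): meta
After 8 (parentNode): h3
After 9 (nextSibling): td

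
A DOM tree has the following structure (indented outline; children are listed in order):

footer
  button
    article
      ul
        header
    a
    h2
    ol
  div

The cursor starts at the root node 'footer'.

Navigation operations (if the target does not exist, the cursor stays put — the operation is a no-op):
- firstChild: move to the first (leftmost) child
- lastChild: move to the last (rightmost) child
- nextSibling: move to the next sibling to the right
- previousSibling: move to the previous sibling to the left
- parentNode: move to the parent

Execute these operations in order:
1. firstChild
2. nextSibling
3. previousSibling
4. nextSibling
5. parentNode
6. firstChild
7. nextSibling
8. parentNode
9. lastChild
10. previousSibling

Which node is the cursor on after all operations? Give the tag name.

Answer: button

Derivation:
After 1 (firstChild): button
After 2 (nextSibling): div
After 3 (previousSibling): button
After 4 (nextSibling): div
After 5 (parentNode): footer
After 6 (firstChild): button
After 7 (nextSibling): div
After 8 (parentNode): footer
After 9 (lastChild): div
After 10 (previousSibling): button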